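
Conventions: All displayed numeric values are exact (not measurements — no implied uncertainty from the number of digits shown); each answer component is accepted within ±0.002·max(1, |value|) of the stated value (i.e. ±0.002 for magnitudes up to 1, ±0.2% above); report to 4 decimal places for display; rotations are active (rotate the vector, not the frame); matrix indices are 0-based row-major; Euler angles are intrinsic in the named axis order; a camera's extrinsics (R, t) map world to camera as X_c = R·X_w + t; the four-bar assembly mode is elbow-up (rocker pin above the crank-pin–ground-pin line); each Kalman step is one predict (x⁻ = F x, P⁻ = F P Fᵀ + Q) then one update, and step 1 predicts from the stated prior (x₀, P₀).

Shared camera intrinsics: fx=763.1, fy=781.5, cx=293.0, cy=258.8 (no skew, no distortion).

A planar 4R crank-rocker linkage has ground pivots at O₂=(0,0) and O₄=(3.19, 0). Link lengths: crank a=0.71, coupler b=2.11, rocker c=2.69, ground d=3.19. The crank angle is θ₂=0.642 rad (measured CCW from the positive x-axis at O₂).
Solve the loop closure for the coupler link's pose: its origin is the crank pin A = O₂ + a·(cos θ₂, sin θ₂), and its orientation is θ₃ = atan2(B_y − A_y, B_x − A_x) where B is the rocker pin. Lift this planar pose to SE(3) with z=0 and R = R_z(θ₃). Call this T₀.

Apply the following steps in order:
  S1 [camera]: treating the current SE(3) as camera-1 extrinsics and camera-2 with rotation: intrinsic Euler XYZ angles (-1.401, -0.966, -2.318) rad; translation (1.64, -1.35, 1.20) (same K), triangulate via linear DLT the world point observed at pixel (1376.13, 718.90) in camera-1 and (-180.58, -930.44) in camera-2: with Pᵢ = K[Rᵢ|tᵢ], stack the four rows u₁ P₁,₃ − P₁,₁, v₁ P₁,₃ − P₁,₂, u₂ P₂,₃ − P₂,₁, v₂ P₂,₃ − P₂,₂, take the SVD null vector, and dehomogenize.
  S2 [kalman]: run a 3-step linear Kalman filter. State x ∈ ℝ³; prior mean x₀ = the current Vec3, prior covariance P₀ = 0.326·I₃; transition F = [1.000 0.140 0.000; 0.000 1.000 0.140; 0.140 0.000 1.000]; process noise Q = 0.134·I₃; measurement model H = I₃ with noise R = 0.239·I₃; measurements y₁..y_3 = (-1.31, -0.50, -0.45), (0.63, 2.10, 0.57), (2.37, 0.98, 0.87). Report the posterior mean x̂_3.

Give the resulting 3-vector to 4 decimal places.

result = (1.3903, 1.0107, 0.7563)

source (fourbar_fk): coupler pose = R=[0.5240 -0.8517 0.0000; 0.8517 0.5240 0.0000; 0.0000 0.0000 1.0000], t=(0.5686, 0.4251, 0.0000)
after S1 (triangulate): (1.4215, -1.2437, 1.6717)
after S2 (kf_track): (1.3903, 1.0107, 0.7563)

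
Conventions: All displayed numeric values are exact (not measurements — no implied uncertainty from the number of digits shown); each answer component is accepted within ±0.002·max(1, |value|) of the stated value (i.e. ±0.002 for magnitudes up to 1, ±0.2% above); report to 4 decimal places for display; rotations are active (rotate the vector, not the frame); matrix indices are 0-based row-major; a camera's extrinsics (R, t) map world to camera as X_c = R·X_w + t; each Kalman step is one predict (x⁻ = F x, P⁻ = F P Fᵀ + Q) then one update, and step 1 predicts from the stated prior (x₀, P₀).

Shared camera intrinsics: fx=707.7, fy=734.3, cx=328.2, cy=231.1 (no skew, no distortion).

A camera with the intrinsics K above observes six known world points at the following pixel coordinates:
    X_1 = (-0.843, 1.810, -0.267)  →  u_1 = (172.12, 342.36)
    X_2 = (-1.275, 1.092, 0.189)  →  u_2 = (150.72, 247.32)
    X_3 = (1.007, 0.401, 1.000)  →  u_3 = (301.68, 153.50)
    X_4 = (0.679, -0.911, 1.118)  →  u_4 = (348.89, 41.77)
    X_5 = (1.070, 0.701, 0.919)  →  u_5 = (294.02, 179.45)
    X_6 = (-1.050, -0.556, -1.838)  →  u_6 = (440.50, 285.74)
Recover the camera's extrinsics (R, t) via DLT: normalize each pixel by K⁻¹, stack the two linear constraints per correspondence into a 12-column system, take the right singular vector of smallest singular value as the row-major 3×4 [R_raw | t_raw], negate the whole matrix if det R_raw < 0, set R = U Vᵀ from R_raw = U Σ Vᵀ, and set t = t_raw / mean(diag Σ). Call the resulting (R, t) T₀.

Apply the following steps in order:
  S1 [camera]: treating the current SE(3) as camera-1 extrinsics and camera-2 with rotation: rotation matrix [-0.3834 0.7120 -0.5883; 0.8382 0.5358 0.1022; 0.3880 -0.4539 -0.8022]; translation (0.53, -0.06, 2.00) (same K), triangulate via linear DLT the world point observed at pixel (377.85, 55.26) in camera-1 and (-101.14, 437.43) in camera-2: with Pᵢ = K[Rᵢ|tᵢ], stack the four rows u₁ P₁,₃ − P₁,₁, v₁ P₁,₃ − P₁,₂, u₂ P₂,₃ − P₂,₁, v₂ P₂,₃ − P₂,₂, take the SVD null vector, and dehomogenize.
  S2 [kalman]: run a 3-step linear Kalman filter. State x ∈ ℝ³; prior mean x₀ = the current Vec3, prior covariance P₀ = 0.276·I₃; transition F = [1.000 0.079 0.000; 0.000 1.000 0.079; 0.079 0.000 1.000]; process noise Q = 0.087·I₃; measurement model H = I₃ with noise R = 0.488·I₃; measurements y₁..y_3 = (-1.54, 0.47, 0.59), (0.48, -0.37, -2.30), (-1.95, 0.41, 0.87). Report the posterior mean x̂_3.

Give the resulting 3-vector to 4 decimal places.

source (pnp_recover): camera pose = R=[0.5632 -0.5856 -0.5830; 0.0341 0.7214 -0.6917; 0.8256 0.3697 0.4263], t=(-0.0500, -0.4800, 6.6200)
after S1 (triangulate): (1.2090, -0.9245, 1.0798)
after S2 (kf_track): (-0.6095, -0.1091, 0.1010)

result = (-0.6095, -0.1091, 0.1010)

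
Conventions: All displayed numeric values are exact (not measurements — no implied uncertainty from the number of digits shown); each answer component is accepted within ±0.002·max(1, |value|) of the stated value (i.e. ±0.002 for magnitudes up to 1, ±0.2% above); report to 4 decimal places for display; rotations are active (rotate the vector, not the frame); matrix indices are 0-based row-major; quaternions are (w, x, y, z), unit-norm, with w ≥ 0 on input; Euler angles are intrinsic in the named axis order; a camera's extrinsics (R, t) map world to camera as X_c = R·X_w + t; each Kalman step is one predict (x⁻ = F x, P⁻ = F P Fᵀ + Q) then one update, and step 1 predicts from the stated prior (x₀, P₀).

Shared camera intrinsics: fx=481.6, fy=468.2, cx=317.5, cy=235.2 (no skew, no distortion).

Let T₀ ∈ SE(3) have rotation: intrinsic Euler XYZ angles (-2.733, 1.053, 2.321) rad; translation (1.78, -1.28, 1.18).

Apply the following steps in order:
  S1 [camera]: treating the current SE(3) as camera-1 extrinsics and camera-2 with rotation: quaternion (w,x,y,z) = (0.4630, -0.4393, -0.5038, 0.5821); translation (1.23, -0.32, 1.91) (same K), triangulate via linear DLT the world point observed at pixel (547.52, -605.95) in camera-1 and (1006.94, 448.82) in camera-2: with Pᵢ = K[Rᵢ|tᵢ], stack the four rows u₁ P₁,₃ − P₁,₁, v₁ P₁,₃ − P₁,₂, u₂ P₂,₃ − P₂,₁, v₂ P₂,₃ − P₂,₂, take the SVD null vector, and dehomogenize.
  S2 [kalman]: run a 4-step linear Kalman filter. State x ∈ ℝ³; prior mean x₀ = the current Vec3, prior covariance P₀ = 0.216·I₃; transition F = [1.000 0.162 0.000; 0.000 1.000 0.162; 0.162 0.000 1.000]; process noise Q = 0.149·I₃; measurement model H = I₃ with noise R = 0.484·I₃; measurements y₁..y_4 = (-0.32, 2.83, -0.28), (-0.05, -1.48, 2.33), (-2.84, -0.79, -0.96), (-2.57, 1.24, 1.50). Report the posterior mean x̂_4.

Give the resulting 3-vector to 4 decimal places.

result = (-1.6378, 0.3046, 0.4410)

after S1 (triangulate): (0.8339, 0.2591, -1.1163)
after S2 (kf_track): (-1.6378, 0.3046, 0.4410)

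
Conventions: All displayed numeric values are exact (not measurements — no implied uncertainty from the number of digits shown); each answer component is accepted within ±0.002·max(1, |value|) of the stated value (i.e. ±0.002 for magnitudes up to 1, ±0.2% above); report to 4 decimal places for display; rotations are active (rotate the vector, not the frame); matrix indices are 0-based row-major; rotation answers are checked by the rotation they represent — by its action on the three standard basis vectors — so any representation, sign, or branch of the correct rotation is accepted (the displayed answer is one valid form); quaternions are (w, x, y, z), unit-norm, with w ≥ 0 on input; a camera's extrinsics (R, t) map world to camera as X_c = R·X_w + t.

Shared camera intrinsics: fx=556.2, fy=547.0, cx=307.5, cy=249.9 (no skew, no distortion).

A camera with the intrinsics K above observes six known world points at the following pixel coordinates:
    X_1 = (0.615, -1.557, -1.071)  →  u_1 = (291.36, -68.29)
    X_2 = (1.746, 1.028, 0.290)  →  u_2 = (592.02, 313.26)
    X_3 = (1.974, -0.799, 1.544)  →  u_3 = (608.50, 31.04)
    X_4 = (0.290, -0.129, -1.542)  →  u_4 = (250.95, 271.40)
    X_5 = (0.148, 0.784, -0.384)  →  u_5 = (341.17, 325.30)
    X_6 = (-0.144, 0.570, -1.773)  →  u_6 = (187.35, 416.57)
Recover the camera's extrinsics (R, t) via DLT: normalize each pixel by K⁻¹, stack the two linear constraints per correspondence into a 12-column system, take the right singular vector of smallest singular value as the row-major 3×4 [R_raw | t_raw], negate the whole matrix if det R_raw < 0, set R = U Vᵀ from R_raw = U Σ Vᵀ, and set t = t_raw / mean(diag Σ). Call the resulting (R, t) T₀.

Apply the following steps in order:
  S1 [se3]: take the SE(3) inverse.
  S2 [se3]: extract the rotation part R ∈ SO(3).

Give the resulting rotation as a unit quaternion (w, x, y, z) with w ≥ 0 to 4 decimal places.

source (pnp_recover): camera pose = R=[0.8998 0.1969 0.3895; -0.0476 0.9314 -0.3609; -0.4338 0.3062 0.8474], t=(0.1000, -0.3201, 4.0800)
after S1 (invert_se3): R=[0.8998 -0.0476 -0.4338; 0.1969 0.9314 0.3062; 0.3895 -0.3609 0.8474], t=(1.6647, -0.9708, -3.6118)
after S2 (rot_of_se3): [0.8998 -0.0476 -0.4338; 0.1969 0.9314 0.3062; 0.3895 -0.3609 0.8474]

rotation (quat) = (0.9590, -0.1739, -0.2146, 0.0637)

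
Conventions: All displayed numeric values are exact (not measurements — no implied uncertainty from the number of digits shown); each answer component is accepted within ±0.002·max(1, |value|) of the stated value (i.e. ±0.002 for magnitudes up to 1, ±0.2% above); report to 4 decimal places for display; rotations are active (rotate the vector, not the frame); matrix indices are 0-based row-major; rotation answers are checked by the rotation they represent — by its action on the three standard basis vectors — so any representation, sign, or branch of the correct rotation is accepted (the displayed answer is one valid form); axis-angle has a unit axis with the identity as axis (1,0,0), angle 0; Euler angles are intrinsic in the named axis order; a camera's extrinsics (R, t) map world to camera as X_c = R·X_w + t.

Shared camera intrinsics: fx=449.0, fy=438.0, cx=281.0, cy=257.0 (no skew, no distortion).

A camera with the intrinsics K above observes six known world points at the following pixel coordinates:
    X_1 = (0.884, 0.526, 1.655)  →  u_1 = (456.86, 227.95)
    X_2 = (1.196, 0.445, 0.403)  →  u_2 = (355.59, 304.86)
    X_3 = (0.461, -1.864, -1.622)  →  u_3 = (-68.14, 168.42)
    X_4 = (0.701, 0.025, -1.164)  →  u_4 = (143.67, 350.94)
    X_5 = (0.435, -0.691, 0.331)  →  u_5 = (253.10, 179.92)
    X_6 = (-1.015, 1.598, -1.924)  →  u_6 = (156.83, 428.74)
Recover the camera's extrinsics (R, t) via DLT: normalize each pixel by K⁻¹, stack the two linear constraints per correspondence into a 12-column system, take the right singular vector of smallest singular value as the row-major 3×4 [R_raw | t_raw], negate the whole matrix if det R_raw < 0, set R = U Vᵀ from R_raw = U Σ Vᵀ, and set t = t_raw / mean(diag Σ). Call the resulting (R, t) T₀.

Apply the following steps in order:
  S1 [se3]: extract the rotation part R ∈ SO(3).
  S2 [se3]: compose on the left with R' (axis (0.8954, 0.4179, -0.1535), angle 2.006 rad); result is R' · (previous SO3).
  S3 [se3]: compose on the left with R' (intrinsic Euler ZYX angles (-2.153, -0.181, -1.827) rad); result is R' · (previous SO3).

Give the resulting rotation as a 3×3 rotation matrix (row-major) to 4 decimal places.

rotation (matrix) = ((-0.1288, -0.2649, -0.9556), (-0.3265, -0.8986, 0.2931), (-0.9364, 0.3498, 0.0292))

source (pnp_recover): camera pose = R=[0.3049 0.4568 0.8357; 0.1818 0.8334 -0.5219; -0.9349 0.3110 0.1710], t=(-0.3300, -0.0002, 4.3703)
after S1 (rot_of_se3): [0.3049 0.4568 0.8357; 0.1818 0.8334 -0.5219; -0.9349 0.3110 0.1710]
after S2 (compose_so3): [0.1694 0.9445 0.2814; 0.9326 -0.2459 0.2642; 0.3187 0.2177 -0.9225]
after S3 (compose_so3): [-0.1288 -0.2649 -0.9556; -0.3265 -0.8986 0.2931; -0.9364 0.3498 0.0292]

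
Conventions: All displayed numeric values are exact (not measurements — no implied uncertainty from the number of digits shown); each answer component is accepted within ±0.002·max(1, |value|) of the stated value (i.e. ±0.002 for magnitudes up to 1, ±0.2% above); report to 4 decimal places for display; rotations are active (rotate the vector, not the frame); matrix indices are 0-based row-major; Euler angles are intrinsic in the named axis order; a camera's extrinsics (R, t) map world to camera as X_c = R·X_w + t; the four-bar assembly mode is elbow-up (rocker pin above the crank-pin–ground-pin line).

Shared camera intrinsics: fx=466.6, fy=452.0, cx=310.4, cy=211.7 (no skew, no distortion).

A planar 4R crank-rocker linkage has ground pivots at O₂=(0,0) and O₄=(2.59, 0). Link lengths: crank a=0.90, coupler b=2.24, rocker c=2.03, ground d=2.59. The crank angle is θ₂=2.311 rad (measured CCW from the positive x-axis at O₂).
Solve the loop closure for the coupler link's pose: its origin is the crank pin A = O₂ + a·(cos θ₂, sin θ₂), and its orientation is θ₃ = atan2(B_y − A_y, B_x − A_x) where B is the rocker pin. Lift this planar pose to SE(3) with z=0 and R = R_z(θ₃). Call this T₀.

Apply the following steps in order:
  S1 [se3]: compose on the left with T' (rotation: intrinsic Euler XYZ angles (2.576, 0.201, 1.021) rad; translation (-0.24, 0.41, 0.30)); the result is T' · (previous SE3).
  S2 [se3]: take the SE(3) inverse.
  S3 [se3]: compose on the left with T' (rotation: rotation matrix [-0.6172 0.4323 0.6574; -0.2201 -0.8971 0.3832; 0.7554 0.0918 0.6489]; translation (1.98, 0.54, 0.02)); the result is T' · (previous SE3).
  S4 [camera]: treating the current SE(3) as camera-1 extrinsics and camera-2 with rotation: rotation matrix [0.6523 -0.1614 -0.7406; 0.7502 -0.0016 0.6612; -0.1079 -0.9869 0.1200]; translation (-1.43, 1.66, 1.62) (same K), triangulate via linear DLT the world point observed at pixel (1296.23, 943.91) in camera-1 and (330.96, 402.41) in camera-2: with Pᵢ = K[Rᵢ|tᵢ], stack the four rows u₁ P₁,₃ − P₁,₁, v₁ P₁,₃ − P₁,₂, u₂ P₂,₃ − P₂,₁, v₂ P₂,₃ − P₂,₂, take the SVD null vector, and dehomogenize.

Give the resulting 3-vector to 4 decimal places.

result = (0.3239, -0.5638, -1.6385)

source (fourbar_fk): coupler pose = R=[0.8984 -0.4393 0.0000; 0.4393 0.8984 0.0000; 0.0000 0.0000 1.0000], t=(-0.6070, 0.6645, 0.0000)
after S1 (compose_se3): R=[0.0930 -0.9754 0.1996; -0.8303 -0.1866 -0.5251; 0.5495 -0.1170 -0.8273], t=(-1.1059, 0.4593, 0.0598)
after S2 (invert_se3): R=[0.0930 -0.8303 0.5495; -0.9754 -0.1866 -0.1170; 0.1996 -0.5251 -0.8273], t=(0.4513, -0.9861, 0.5114)
after S3 (compose_se3): R=[-0.3478 0.0866 -0.9336; 0.9311 0.1489 -0.3330; 0.1102 -0.9850 -0.1324], t=(1.6114, 1.5212, 0.6022)
after S4 (triangulate): (0.3239, -0.5638, -1.6385)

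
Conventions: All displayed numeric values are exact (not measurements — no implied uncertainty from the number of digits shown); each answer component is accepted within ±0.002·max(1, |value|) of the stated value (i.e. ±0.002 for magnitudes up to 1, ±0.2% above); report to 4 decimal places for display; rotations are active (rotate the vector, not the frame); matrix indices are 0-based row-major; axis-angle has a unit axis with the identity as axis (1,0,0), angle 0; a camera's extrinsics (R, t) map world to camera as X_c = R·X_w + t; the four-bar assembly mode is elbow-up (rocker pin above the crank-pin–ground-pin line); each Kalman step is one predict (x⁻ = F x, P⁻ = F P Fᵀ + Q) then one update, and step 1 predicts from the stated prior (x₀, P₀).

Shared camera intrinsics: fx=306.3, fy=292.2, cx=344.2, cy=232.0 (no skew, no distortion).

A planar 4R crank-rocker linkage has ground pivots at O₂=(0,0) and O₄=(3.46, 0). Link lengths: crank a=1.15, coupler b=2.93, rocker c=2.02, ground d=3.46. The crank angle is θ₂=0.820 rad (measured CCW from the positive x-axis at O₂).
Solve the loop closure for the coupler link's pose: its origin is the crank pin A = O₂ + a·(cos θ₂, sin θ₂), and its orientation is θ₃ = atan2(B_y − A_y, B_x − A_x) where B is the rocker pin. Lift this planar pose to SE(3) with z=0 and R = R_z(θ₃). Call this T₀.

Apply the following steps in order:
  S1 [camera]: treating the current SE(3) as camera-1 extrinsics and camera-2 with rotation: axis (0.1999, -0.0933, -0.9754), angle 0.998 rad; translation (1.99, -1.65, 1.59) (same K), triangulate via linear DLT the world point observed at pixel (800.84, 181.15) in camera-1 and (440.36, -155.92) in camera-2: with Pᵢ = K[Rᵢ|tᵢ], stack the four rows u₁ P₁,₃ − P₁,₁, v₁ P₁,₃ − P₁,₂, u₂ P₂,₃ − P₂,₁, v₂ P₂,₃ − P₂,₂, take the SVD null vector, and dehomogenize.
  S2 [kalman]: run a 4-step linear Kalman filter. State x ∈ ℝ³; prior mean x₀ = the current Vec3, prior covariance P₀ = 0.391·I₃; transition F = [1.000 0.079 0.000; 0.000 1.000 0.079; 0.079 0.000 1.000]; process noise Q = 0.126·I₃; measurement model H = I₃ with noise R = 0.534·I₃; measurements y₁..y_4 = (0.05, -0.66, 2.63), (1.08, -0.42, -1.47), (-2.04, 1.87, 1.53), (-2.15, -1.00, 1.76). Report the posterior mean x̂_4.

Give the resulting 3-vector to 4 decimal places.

source (fourbar_fk): coupler pose = R=[0.9154 -0.4024 0.0000; 0.4024 0.9154 0.0000; 0.0000 0.0000 1.0000], t=(0.7846, 0.8408, 0.0000)
after S1 (triangulate): (1.2634, -1.8145, 1.7919)
after S2 (kf_track): (-1.0579, -0.2021, 1.2689)

result = (-1.0579, -0.2021, 1.2689)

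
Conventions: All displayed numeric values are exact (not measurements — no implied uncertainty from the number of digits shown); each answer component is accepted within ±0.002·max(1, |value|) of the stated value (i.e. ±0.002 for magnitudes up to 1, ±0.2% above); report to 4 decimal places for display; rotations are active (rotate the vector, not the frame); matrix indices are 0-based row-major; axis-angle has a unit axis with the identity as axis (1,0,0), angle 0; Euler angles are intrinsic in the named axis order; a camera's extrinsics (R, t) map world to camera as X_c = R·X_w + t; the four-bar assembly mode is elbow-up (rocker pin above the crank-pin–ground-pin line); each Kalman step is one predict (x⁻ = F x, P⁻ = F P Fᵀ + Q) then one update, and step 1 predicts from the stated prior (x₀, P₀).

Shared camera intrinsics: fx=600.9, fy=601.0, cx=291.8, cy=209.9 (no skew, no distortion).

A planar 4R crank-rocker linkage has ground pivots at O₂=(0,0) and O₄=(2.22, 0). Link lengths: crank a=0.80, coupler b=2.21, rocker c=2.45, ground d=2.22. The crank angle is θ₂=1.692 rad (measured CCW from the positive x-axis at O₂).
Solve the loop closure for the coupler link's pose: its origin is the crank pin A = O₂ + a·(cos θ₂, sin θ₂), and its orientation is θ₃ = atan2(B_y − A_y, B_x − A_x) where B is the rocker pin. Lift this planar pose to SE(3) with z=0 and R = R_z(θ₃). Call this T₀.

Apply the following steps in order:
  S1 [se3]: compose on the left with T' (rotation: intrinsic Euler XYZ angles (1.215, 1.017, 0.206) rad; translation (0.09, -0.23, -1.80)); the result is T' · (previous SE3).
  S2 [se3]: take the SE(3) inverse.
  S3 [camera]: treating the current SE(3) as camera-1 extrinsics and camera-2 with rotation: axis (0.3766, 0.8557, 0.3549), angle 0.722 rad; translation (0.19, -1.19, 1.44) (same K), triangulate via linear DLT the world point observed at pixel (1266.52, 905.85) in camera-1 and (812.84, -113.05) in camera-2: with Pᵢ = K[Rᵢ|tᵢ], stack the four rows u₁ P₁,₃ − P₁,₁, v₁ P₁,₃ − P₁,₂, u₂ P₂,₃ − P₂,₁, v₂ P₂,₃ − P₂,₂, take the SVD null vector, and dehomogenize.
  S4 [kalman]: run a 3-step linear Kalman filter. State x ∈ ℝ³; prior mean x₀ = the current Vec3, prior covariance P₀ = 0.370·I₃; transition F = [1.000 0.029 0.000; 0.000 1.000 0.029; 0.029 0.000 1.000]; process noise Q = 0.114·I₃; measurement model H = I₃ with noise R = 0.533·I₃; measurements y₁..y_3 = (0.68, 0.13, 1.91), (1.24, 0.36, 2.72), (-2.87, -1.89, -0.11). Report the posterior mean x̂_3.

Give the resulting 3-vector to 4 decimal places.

source (fourbar_fk): coupler pose = R=[0.7159 -0.6982 0.0000; 0.6982 0.7159 0.0000; 0.0000 0.0000 1.0000], t=(-0.0967, 0.7941, 0.0000)
after S1 (compose_se3): R=[0.2934 -0.4365 0.8505; 0.7339 -0.4673 -0.4930; 0.6126 0.7688 0.1832], t=(-0.0452, -0.1711, -1.0137)
after S2 (invert_se3): R=[0.2934 0.7339 0.6126; -0.4365 -0.4673 0.7688; 0.8505 -0.4930 0.1832], t=(0.7599, 0.6797, 0.1398)
after S3 (triangulate): (0.9497, 0.0183, 1.4913)
after S4 (kf_track): (-0.5097, -0.5813, 1.2501)

result = (-0.5097, -0.5813, 1.2501)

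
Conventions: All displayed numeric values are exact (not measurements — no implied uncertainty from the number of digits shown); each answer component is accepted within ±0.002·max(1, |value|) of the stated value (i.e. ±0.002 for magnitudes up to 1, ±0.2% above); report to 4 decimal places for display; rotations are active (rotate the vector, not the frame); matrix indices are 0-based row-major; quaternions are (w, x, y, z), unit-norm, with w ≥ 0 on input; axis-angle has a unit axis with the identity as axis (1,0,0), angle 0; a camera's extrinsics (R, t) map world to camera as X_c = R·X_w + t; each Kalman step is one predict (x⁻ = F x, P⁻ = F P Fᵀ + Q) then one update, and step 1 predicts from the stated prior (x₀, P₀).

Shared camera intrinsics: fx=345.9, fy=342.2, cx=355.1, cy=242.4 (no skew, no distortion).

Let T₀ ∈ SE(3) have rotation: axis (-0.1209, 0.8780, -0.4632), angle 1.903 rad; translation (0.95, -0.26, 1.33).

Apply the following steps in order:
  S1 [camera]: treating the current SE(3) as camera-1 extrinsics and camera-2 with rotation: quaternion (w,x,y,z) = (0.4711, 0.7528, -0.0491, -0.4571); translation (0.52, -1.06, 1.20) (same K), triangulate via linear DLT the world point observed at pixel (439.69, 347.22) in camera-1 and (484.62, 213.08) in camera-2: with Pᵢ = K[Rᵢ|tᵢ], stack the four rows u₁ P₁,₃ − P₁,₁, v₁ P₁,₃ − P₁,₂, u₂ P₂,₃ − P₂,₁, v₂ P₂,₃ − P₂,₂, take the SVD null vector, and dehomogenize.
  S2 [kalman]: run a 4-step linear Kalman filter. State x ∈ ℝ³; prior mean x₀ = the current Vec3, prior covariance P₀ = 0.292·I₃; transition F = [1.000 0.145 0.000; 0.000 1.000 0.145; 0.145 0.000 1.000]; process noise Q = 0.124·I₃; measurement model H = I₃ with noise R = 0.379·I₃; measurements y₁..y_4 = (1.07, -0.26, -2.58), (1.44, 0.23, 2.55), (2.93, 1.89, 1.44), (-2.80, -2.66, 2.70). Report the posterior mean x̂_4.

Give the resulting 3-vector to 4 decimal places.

after S1 (triangulate): (-0.7772, 0.0664, -0.8201)
after S2 (kf_track): (-0.1618, -0.6336, 1.6380)

result = (-0.1618, -0.6336, 1.6380)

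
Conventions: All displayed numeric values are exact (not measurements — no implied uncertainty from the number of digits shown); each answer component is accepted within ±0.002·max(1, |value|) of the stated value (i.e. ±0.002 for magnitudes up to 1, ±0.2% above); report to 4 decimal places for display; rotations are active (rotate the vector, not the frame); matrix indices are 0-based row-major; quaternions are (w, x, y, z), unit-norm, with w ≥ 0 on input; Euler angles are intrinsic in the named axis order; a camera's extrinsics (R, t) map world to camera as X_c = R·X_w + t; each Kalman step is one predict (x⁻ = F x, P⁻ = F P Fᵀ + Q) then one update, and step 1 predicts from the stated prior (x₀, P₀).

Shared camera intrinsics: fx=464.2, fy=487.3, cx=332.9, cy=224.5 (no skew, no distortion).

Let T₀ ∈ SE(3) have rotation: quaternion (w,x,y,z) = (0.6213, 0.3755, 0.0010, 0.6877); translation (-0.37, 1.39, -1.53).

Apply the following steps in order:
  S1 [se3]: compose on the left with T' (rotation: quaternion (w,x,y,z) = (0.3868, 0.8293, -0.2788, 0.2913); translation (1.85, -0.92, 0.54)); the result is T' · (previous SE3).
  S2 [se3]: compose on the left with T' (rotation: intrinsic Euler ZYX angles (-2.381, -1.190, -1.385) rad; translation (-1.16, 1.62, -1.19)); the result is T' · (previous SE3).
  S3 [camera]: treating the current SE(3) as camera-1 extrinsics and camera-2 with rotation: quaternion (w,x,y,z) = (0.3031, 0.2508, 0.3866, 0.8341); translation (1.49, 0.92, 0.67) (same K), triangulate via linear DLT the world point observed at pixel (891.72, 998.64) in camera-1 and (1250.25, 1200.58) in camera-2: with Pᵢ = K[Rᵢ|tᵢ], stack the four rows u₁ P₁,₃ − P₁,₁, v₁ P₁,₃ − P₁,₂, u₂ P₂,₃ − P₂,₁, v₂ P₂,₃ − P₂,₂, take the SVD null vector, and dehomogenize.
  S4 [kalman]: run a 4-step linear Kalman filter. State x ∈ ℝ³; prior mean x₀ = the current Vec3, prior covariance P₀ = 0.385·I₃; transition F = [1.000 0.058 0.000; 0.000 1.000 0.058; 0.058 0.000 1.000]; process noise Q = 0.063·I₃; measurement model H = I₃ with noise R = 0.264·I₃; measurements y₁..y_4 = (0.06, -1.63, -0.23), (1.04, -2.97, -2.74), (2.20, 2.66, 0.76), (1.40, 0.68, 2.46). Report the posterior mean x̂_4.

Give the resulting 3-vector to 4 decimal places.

after S1 (compose_se3): R=[-0.4140 -0.2942 0.8614; -0.8935 -0.0496 -0.4463; 0.1740 -0.9545 -0.2424], t=(0.2350, -0.3601, 1.7599)
after S2 (compose_se3): R=[0.7278 -0.6595 -0.1881; 0.6843 0.6799 0.2637; -0.0460 -0.3206 0.9461], t=(0.3798, 0.7895, -0.7195)
after S3 (triangulate): (0.5066, -0.5413, 1.3495)
after S4 (kf_track): (1.3296, 0.2450, 0.8956)

result = (1.3296, 0.2450, 0.8956)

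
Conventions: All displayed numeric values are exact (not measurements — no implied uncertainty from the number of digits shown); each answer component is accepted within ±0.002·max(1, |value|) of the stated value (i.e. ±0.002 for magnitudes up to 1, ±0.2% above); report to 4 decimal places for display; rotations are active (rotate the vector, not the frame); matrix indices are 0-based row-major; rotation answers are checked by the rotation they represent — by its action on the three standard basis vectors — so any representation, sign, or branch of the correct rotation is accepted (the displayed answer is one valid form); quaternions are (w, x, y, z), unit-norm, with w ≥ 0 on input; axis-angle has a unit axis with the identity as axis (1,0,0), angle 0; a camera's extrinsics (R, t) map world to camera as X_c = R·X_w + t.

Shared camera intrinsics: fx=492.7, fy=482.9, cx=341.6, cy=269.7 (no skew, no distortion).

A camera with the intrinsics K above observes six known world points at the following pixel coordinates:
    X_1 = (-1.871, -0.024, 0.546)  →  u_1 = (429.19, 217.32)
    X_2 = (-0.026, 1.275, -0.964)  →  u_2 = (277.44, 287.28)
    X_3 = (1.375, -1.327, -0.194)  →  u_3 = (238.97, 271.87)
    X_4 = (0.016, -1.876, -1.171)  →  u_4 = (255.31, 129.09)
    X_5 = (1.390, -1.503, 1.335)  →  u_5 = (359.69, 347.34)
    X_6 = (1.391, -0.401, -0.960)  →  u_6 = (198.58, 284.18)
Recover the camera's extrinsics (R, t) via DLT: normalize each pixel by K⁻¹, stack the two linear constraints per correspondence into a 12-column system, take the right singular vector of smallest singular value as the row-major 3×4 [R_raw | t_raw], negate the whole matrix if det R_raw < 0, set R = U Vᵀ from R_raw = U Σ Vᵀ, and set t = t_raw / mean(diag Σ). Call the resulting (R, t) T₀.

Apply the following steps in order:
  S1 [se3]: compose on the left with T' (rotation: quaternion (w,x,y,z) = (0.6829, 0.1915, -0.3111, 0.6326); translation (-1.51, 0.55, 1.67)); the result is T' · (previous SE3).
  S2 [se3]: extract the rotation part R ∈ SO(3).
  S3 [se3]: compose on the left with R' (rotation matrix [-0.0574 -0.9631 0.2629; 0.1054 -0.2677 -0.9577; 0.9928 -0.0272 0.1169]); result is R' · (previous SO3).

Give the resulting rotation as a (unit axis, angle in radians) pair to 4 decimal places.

rotation (axis_angle) = ((-0.6431, -0.5569, 0.5257), 3.0292)

source (pnp_recover): camera pose = R=[-0.5947 -0.0826 0.7997; 0.6168 0.5911 0.5197; -0.5156 0.8023 -0.3006], t=(-0.2000, 0.0600, 6.8199)
after S1 (compose_se3): R=[-0.5159 -0.7282 -0.4513; -0.0273 -0.5125 0.8582; -0.8562 0.4550 0.2445], t=(-2.8156, -4.0595, 6.5282)
after S2 (rot_of_se3): [-0.5159 -0.7282 -0.4513; -0.0273 -0.5125 0.8582; -0.8562 0.4550 0.2445]
after S3 (compose_so3): [-0.1692 0.6550 -0.7364; 0.7730 -0.3754 -0.5115; -0.6115 -0.6558 -0.4428]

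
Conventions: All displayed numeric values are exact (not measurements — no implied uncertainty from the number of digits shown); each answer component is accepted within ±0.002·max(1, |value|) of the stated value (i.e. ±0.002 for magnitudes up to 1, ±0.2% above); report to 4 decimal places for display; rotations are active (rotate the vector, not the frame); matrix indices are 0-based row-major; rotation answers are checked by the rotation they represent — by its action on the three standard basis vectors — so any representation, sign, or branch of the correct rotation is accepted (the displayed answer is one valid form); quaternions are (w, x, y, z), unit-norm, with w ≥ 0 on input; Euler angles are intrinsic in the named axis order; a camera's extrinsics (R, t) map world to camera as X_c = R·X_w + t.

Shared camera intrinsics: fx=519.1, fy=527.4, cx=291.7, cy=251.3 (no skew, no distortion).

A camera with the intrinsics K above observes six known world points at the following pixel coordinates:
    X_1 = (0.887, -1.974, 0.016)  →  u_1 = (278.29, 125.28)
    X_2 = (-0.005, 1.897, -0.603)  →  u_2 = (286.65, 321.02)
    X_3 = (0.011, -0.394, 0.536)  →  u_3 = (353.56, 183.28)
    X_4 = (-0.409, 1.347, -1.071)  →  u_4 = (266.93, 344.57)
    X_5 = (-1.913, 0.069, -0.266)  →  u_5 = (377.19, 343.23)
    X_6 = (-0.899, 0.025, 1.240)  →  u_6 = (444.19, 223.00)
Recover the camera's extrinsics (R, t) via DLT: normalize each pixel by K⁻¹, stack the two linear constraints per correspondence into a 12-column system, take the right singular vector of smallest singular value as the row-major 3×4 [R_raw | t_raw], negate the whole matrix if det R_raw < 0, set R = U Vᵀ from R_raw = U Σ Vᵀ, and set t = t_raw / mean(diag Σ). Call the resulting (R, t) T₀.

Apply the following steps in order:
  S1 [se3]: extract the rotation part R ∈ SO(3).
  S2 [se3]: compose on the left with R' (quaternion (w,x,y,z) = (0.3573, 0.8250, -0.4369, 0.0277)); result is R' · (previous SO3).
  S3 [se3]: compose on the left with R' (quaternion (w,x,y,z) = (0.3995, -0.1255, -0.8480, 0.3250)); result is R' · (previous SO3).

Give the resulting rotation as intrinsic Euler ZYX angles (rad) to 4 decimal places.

rotation (euler_zyx) = (1.5558, 0.1934, -0.7785)

source (pnp_recover): camera pose = R=[-0.5289 0.0540 0.8469; -0.7718 0.3845 -0.5065; -0.3530 -0.9216 -0.1616], t=(0.3600, -0.4201, 6.3296)
after S1 (rot_of_se3): [-0.5289 0.0540 0.8469; -0.7718 0.3845 -0.5065; -0.3530 -0.9216 -0.1616]
after S2 (compose_so3): [0.3396 -0.0058 0.9406; 0.8676 0.3882 -0.3108; -0.3633 0.9215 0.1369]
after S3 (compose_so3): [0.0147 -0.7139 -0.7001; 0.9813 -0.1243 0.1473; -0.1922 -0.6891 0.6987]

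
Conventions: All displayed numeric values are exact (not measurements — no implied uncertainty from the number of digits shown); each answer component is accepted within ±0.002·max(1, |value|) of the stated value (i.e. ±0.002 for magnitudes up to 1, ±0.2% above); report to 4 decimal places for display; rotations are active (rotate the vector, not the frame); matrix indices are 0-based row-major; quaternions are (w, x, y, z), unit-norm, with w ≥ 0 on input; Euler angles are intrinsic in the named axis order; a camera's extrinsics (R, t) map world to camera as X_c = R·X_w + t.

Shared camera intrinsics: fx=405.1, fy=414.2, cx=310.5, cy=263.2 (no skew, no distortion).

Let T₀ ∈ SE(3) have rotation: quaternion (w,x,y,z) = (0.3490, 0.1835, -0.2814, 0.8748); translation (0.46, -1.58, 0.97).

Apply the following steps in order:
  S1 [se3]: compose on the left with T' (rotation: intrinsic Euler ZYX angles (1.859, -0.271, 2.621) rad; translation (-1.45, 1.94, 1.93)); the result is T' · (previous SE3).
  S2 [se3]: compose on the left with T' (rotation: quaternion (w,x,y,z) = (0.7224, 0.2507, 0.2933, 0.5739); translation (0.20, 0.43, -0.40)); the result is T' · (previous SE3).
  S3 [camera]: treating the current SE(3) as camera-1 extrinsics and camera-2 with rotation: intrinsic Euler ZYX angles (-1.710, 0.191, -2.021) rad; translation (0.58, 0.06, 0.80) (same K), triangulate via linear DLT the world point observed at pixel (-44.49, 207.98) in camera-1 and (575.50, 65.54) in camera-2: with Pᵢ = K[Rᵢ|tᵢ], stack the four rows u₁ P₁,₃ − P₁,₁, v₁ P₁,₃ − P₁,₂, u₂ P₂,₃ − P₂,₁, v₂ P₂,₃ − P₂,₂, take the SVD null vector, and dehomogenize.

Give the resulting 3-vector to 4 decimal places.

after S1 (compose_se3): R=[0.8425 -0.4742 -0.2556; -0.3878 -0.8632 0.3232; -0.3739 -0.1732 -0.9112], t=(-2.5514, 2.5301, 0.4852)
after S2 (compose_se3): R=[0.1412 0.3852 -0.9120; 0.7483 -0.6446 -0.1565; -0.6481 -0.6604 -0.3793], t=(-1.6125, -1.5273, 2.0557)
after S3 (triangulate): (0.6025, -1.2036, 0.1323)

result = (0.6025, -1.2036, 0.1323)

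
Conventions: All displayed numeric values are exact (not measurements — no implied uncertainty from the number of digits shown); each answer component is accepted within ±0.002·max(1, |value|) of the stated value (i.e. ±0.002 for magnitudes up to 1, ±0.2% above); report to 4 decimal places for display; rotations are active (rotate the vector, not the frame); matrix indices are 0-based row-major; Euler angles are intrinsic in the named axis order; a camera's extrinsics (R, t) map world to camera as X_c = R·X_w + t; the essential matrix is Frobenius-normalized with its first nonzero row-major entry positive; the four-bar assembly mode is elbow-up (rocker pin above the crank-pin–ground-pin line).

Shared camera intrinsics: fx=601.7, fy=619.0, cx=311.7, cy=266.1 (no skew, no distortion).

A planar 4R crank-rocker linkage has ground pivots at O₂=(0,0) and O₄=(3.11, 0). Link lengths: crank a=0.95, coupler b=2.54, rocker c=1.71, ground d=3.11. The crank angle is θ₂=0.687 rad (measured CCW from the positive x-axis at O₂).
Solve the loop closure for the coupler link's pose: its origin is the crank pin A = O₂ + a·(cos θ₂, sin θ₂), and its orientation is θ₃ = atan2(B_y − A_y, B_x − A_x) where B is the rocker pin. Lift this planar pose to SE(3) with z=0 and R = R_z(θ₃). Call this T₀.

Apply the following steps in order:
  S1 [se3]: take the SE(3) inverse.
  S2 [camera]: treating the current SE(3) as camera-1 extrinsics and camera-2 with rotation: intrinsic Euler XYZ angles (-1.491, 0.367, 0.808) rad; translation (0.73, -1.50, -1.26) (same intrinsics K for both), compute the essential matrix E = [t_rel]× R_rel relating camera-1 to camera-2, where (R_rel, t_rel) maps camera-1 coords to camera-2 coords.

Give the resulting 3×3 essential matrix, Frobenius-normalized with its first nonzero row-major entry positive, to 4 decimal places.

source (fourbar_fk): coupler pose = R=[0.9004 -0.4351 0.0000; 0.4351 0.9004 0.0000; 0.0000 0.0000 1.0000], t=(0.7345, 0.6025, 0.0000)
after S1 (invert_se3): R=[0.9004 0.4351 0.0000; -0.4351 0.9004 0.0000; 0.0000 0.0000 1.0000], t=(-0.9235, -0.2229, 0.0000)
after S2 (essential): [0.3366 0.3103 0.4987; 0.0333 0.5595 -0.2182; 0.0998 -0.2557 0.3236]

matrix = [0.3366 0.3103 0.4987; 0.0333 0.5595 -0.2182; 0.0998 -0.2557 0.3236]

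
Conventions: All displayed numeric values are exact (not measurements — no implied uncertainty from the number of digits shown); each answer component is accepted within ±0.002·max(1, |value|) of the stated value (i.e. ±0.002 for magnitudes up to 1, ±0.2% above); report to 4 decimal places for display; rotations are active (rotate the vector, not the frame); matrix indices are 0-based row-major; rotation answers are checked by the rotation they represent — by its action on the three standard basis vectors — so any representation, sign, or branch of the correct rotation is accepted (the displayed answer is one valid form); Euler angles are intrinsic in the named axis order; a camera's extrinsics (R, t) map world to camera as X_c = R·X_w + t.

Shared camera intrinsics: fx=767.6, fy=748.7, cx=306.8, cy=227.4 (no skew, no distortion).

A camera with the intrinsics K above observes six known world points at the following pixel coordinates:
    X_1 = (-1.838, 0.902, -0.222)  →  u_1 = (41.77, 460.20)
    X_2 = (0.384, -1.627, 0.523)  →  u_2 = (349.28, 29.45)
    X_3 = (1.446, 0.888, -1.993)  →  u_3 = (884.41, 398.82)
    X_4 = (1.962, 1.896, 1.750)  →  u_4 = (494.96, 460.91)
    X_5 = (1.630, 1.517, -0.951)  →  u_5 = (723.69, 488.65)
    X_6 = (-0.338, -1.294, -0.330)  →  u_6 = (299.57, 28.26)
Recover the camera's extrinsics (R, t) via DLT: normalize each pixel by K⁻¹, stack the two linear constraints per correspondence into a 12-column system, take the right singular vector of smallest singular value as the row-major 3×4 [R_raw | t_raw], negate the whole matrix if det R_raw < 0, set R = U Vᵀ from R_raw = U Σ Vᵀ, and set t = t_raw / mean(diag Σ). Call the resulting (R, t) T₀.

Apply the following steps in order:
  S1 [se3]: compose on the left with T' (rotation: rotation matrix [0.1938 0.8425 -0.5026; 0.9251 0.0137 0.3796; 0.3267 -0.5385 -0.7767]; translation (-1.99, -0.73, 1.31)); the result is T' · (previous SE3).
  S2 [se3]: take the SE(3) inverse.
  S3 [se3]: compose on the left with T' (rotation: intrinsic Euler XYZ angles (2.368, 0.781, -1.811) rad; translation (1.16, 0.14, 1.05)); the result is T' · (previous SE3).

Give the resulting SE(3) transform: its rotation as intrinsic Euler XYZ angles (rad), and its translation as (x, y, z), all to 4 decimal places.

rotation (euler_xyz) = (-0.6163, -1.2335, 0.3121), translation = (0.4496, 2.9626, 4.9562)

source (pnp_recover): camera pose = R=[0.9301 0.0951 -0.3547; -0.0593 0.9921 0.1104; 0.3624 -0.0817 0.9284], t=(0.2800, 0.1600, 4.6099)
after S1 (compose_se3): R=[-0.0518 0.8953 -0.4424; 0.9972 0.0705 0.0259; 0.0543 -0.4398 -0.8965], t=(-4.1179, 1.2812, -2.2653)
after S2 (invert_se3): R=[-0.0518 0.9972 0.0543; 0.8953 0.0705 -0.4398; -0.4424 0.0259 -0.8965], t=(-1.3679, 2.6004, -3.8855)
after S3 (compose_se3): R=[0.3150 -0.1016 -0.9436; 0.7697 0.6091 0.1913; 0.5553 -0.7866 0.2701], t=(0.4496, 2.9626, 4.9562)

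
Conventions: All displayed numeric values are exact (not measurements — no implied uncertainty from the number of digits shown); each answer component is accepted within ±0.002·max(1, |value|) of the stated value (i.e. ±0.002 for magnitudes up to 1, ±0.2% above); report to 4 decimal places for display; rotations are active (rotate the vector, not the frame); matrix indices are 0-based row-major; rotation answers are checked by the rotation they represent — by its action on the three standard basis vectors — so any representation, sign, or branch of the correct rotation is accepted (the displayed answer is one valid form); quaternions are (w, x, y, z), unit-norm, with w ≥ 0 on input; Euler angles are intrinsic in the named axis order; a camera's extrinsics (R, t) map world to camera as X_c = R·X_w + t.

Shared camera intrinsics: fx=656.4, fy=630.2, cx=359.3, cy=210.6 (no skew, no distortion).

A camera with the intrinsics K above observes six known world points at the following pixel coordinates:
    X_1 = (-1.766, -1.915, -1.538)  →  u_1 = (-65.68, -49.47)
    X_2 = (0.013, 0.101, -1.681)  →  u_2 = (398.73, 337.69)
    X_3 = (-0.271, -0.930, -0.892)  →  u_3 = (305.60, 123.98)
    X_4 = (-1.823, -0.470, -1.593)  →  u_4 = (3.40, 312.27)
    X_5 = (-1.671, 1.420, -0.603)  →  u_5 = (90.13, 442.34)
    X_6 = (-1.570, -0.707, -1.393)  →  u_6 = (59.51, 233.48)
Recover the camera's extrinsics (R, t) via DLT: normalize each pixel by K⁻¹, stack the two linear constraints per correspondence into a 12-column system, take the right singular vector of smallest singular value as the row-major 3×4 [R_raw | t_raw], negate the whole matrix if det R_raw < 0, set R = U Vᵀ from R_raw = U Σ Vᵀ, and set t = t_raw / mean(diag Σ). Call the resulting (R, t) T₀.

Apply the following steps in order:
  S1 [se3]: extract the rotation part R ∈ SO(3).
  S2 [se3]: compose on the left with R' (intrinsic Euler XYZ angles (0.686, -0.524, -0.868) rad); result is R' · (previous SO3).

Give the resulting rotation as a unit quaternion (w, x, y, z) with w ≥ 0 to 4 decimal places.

source (pnp_recover): camera pose = R=[0.9182 -0.0550 -0.3923; -0.1397 0.8817 -0.4507; 0.3707 0.4686 0.8019], t=(-0.4500, -0.1199, 4.8899)
after S1 (rot_of_se3): [0.9182 -0.0550 -0.3923; -0.1397 0.8817 -0.4507; 0.3707 0.4686 0.8019]
after S2 (compose_so3): [0.2361 0.3172 -0.9185; -0.9696 0.0145 -0.2442; -0.0642 0.9482 0.3110]

rotation (quat) = (0.6248, 0.4771, -0.3418, -0.5149)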